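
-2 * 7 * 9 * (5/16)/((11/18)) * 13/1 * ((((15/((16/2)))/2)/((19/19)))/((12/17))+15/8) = -7555275/2816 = -2682.98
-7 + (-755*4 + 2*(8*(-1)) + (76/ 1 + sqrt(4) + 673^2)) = 449964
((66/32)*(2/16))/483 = 11/20608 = 0.00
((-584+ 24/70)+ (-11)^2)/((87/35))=-16193/87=-186.13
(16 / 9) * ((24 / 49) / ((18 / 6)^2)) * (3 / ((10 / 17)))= 1088 / 2205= 0.49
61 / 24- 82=-1907 / 24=-79.46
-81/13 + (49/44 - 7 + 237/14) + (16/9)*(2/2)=237449/36036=6.59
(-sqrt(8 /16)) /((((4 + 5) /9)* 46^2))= -sqrt(2) /4232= -0.00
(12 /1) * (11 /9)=44 /3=14.67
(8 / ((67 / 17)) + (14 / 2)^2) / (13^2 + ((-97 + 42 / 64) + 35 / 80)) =109408 / 156713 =0.70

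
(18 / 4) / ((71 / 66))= 4.18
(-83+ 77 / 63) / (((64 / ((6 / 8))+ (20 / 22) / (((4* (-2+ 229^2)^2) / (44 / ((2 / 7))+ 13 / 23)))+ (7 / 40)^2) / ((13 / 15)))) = -2130102335462266880 / 2565592135246867599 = -0.83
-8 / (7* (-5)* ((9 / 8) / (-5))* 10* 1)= -32 / 315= -0.10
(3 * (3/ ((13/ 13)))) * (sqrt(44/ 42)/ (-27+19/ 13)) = -39 * sqrt(462)/ 2324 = -0.36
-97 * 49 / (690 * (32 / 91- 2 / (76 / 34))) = 12.68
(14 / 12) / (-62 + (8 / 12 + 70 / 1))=7 / 52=0.13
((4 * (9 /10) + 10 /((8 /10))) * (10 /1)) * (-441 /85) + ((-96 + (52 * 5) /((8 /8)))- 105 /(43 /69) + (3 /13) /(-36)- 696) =-875682823 /570180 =-1535.80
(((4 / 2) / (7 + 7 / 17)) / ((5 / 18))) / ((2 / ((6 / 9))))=34 / 105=0.32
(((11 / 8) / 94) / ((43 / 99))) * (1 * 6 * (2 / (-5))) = -0.08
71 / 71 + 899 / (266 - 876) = -289 / 610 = -0.47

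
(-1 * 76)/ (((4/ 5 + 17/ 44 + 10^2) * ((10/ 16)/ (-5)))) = 6.01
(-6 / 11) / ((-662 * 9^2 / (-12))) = -4 / 32769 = -0.00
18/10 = 9/5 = 1.80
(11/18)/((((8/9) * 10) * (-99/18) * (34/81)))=-81/2720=-0.03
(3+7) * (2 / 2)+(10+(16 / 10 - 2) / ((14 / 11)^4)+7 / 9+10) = 26471311 / 864360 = 30.63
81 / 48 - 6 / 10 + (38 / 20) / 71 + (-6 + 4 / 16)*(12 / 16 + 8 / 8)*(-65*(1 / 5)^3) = 22531 / 3550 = 6.35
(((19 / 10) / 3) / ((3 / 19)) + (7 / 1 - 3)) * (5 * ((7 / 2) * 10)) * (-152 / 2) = -958930 / 9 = -106547.78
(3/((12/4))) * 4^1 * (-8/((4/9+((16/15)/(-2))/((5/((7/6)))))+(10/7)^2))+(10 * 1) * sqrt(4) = 4660/723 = 6.45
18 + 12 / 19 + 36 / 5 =2454 / 95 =25.83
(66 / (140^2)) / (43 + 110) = 11 / 499800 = 0.00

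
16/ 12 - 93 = -275/ 3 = -91.67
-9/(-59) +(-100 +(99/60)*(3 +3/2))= -218117/2360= -92.42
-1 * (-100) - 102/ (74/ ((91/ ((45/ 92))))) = -86824/ 555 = -156.44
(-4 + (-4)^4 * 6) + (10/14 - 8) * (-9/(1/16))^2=-1046812/7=-149544.57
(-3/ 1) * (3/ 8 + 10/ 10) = -33/ 8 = -4.12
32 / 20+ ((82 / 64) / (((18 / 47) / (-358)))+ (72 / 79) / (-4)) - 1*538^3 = -17714942491159 / 113760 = -155722068.31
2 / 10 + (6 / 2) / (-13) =-2 / 65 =-0.03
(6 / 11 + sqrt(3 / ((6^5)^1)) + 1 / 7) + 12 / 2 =sqrt(2) / 72 + 515 / 77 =6.71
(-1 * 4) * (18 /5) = -72 /5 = -14.40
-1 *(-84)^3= 592704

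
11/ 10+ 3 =41/ 10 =4.10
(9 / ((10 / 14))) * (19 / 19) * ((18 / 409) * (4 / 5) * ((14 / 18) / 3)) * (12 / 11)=0.13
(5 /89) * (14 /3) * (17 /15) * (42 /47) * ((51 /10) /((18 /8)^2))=453152 /1694115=0.27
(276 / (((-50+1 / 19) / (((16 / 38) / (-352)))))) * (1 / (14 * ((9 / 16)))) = 184 / 219219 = 0.00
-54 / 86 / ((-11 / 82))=2214 / 473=4.68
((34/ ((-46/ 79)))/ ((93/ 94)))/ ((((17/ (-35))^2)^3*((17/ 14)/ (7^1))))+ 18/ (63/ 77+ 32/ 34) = -439960481993096194/ 16986355569939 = -25900.82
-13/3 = -4.33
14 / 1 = 14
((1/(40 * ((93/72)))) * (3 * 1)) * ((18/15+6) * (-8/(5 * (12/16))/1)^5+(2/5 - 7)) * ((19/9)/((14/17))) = -6321668467/130781250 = -48.34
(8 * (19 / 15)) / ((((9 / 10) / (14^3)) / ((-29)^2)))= 701542016 / 27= 25983037.63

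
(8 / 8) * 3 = 3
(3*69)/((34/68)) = 414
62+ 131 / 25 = 1681 / 25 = 67.24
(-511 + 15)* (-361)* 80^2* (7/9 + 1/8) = 1034545777.78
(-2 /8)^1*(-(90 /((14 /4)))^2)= 8100 /49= 165.31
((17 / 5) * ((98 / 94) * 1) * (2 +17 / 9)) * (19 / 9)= 110789 / 3807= 29.10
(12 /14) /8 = 3 /28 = 0.11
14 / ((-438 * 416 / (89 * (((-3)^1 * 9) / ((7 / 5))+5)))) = 2225 / 22776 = 0.10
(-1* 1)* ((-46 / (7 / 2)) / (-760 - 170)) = -46 / 3255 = -0.01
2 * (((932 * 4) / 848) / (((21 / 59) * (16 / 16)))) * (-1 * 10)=-274940 / 1113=-247.03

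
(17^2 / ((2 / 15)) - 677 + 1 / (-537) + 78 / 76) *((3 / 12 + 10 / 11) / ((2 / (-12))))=-388059612 / 37411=-10372.87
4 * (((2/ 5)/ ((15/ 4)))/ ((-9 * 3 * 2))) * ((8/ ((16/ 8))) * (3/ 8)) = -8/ 675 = -0.01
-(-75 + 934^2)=-872281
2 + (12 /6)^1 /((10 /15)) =5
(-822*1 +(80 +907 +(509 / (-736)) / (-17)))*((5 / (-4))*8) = -10324945 / 6256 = -1650.41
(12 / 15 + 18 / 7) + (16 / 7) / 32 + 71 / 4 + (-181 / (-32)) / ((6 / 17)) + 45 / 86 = 10905973 / 288960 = 37.74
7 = 7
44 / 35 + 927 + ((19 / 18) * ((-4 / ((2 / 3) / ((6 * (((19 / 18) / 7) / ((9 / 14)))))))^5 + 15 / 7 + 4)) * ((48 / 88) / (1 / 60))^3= -53948229591955789 / 33960465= -1588559803.05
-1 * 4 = -4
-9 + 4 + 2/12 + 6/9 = -4.17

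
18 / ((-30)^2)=1 / 50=0.02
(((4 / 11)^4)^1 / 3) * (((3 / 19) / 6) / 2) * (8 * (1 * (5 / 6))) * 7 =8960 / 2503611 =0.00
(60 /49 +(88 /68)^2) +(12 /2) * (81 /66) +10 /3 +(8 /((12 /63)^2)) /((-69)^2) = 6745092835 /494417154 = 13.64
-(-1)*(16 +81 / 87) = 16.93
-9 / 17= -0.53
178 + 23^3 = 12345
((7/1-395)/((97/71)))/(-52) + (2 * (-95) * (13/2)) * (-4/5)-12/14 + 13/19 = 1717396/1729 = 993.29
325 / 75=13 / 3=4.33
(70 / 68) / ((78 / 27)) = 315 / 884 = 0.36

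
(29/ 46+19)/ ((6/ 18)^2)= 8127/ 46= 176.67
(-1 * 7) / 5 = -7 / 5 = -1.40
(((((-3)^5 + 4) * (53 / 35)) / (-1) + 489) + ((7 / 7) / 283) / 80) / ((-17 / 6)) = -404558709 / 1347080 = -300.32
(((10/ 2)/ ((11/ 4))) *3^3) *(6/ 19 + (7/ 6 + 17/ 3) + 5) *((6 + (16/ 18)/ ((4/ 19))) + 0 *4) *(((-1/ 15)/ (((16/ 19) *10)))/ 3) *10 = -31855/ 198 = -160.88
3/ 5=0.60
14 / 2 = 7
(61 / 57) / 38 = 61 / 2166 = 0.03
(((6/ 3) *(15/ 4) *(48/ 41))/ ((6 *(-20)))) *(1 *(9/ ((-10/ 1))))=27/ 410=0.07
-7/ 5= -1.40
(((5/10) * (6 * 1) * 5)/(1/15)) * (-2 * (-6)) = 2700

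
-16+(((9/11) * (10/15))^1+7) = -93/11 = -8.45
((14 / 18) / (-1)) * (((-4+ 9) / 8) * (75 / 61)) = -875 / 1464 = -0.60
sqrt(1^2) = 1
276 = 276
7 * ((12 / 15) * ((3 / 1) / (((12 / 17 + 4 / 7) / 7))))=17493 / 190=92.07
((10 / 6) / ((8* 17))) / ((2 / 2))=5 / 408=0.01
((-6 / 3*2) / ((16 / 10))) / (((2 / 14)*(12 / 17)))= -595 / 24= -24.79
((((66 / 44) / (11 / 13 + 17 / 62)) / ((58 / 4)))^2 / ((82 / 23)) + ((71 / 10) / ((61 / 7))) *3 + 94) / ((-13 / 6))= -551380112294553 / 12386711866165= -44.51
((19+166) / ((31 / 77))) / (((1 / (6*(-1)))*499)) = -85470 / 15469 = -5.53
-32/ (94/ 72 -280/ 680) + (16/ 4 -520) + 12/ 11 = -3313632/ 6017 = -550.71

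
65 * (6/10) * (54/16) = 131.62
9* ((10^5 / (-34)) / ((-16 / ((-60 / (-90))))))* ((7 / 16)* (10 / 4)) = 328125 / 272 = 1206.34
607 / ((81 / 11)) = 82.43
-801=-801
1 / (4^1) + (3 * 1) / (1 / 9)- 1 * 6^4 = -5075 / 4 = -1268.75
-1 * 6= -6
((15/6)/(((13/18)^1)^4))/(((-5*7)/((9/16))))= -59049/399854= -0.15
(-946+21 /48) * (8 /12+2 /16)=-95817 /128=-748.57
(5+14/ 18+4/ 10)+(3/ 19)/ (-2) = 10429/ 1710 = 6.10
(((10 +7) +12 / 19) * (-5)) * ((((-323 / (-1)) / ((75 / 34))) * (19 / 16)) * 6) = -367897 / 4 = -91974.25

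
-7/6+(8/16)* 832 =2489/6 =414.83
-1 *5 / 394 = -5 / 394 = -0.01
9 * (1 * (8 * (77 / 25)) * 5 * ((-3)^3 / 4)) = -37422 / 5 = -7484.40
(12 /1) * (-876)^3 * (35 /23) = -282332977920 /23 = -12275346866.09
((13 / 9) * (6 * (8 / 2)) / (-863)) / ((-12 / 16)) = 416 / 7767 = 0.05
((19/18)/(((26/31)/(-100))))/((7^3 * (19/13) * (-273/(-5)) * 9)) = -3875/7584759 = -0.00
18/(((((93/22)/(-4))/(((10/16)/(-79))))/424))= 139920/2449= 57.13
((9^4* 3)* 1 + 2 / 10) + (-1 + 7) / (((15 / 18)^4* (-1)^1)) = 12294224 / 625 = 19670.76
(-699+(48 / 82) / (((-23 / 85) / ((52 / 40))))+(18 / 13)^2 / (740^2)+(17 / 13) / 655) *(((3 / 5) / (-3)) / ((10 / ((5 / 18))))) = 3.90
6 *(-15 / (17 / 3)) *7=-1890 / 17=-111.18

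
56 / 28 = 2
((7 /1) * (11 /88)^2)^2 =49 /4096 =0.01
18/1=18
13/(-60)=-0.22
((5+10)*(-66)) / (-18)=55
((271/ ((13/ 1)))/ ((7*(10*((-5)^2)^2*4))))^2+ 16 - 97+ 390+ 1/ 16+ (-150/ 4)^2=8877814257885941/ 5175625000000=1715.31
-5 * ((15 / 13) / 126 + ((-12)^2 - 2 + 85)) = -619735 / 546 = -1135.05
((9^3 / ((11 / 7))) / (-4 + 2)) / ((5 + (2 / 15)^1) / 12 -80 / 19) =8726130 / 142307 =61.32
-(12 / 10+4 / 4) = -11 / 5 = -2.20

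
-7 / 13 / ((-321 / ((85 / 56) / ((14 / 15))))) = 425 / 155792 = 0.00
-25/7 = -3.57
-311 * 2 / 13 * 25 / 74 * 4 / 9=-31100 / 4329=-7.18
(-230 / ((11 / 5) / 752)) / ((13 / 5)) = -4324000 / 143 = -30237.76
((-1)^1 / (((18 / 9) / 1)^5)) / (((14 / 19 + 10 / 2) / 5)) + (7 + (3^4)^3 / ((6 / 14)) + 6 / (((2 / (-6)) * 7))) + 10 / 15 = 90830015413 / 73248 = 1240034.07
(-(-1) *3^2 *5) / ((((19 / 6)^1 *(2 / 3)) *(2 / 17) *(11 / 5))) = 34425 / 418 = 82.36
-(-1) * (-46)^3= -97336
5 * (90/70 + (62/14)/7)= 470/49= 9.59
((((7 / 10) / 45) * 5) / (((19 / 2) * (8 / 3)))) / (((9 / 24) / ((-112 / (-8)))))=98 / 855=0.11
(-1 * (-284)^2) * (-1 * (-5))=-403280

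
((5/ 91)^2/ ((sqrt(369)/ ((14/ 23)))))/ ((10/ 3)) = 5*sqrt(41)/ 1115569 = 0.00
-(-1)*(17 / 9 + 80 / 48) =32 / 9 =3.56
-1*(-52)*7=364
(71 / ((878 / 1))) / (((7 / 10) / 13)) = 4615 / 3073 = 1.50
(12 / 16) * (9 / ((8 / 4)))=27 / 8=3.38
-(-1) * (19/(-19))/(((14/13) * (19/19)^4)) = -13/14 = -0.93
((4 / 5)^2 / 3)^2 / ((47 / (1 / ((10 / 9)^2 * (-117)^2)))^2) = 16 / 221805172265625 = 0.00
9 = 9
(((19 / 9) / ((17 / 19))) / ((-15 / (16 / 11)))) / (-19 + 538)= -5776 / 13102155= -0.00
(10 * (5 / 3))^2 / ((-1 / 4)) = -10000 / 9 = -1111.11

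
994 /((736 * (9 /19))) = 9443 /3312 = 2.85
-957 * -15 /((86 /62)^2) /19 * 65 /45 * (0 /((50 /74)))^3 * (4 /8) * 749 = 0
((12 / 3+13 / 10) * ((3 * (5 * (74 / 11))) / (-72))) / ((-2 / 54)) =200.56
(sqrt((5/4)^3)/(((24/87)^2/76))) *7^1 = 559265 *sqrt(5)/128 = 9769.96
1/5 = 0.20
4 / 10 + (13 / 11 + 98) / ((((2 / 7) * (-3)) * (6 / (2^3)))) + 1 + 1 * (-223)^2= 24540178 / 495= 49576.12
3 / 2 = 1.50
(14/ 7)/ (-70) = -1/ 35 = -0.03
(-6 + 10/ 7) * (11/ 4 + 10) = -408/ 7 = -58.29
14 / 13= 1.08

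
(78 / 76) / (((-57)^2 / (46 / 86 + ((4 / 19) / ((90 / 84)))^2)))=26039299 / 143737546950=0.00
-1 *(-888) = 888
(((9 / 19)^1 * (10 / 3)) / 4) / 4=0.10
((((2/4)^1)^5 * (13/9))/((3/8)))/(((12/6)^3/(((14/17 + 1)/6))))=403/88128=0.00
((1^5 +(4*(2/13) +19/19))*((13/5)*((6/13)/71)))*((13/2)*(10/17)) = 12/71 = 0.17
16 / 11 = 1.45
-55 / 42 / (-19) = 55 / 798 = 0.07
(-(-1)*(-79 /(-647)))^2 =6241 /418609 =0.01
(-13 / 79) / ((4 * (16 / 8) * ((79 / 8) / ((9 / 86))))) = -117 / 536726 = -0.00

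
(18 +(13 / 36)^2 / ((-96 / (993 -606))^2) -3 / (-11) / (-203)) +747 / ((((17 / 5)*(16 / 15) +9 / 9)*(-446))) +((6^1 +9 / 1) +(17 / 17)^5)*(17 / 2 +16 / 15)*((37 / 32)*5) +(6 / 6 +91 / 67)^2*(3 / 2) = 104426961396837687653 / 114376055537221632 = 913.01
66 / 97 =0.68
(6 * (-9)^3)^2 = 19131876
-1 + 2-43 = -42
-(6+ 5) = -11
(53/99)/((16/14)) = 371/792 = 0.47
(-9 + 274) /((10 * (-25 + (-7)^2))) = 53 /48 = 1.10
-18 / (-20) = 9 / 10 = 0.90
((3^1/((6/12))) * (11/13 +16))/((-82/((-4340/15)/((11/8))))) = 1520736/5863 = 259.38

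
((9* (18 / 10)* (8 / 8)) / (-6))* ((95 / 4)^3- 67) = -23033349 / 640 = -35989.61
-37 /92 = -0.40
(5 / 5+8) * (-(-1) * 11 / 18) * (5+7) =66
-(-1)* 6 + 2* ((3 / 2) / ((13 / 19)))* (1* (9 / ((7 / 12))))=6702 / 91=73.65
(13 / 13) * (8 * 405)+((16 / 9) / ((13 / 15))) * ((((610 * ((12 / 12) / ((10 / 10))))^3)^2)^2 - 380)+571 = 212347917943806892665680000000118229 / 39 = 5444818408815561350402051000000000.00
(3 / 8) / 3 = 1 / 8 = 0.12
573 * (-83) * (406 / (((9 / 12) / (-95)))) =2445800840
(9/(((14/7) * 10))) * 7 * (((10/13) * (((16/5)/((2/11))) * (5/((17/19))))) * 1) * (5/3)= 87780/221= 397.19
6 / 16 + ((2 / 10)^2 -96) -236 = -66317 / 200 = -331.58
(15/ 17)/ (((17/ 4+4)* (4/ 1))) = 5/ 187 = 0.03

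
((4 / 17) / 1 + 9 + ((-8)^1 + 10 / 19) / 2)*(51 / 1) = 5328 / 19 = 280.42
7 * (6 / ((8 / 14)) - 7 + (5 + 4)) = 175 / 2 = 87.50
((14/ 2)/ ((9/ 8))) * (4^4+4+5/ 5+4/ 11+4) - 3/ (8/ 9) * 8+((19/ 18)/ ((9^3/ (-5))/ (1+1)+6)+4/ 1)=107833058/ 66231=1628.14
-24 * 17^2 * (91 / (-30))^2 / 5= -12763.78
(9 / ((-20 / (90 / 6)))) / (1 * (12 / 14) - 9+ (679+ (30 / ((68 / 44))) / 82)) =-131733 / 13097068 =-0.01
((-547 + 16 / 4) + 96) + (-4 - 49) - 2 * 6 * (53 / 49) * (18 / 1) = -35948 / 49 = -733.63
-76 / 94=-38 / 47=-0.81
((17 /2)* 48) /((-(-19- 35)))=68 /9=7.56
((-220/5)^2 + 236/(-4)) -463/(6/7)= 1336.83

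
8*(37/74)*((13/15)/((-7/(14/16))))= -0.43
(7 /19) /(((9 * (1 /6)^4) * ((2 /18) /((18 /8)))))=20412 /19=1074.32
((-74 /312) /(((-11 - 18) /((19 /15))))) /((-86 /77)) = -54131 /5835960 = -0.01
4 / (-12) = -1 / 3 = -0.33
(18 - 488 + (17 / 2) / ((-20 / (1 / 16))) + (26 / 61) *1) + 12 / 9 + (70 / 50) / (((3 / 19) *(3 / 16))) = -147914869 / 351360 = -420.98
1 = 1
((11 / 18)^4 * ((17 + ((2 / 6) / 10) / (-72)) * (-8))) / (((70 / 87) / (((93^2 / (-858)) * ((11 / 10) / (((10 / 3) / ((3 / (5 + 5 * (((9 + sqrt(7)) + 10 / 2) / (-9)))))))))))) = -14982454634851 / 127370880000 + 14982454634851 * sqrt(7) / 636854400000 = -55.39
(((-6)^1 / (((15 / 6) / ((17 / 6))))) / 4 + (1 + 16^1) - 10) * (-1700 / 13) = -9010 / 13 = -693.08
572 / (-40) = -143 / 10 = -14.30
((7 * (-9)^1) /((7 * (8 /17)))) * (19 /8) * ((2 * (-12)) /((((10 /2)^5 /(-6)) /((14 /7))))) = -26163 /6250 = -4.19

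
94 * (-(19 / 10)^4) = -6125087 / 5000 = -1225.02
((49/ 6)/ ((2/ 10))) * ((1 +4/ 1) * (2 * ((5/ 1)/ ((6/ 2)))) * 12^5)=169344000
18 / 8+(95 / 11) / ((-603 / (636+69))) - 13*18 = -2138897 / 8844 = -241.85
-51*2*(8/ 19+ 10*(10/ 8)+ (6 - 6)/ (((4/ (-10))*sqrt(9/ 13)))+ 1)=-26979/ 19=-1419.95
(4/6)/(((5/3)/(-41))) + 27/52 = -4129/260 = -15.88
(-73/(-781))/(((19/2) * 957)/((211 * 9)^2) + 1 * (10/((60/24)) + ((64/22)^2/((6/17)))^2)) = 233592871842/1446855581466803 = 0.00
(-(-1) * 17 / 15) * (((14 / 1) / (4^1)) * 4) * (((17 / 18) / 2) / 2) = 2023 / 540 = 3.75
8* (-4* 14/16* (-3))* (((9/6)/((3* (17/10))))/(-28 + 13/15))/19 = -6300/131461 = -0.05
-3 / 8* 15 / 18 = -5 / 16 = -0.31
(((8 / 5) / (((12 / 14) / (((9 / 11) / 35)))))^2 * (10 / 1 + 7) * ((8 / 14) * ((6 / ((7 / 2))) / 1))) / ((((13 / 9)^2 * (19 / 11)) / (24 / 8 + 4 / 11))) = 352159488 / 11898761875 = 0.03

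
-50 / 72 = -25 / 36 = -0.69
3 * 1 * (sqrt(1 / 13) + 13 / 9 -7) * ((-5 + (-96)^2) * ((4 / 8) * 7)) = -1611925 / 3 + 193431 * sqrt(13) / 26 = -510484.28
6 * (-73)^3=-2334102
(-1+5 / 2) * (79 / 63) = 79 / 42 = 1.88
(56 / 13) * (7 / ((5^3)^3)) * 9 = 3528 / 25390625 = 0.00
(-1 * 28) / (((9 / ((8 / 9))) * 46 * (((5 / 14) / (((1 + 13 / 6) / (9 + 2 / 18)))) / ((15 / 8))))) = -931 / 8487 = -0.11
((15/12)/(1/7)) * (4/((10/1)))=7/2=3.50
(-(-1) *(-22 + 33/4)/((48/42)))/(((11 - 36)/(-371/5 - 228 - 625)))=-89243/200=-446.22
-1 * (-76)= 76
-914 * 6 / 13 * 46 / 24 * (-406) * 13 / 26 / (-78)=-2104.27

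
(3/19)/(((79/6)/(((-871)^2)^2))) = 6901832780.72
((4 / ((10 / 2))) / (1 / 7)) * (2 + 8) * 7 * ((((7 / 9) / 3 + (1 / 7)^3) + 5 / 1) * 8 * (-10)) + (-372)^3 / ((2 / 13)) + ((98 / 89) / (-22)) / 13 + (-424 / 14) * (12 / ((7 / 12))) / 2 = -5636929434145915 / 16837821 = -334777845.31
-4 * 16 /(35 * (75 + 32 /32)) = -16 /665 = -0.02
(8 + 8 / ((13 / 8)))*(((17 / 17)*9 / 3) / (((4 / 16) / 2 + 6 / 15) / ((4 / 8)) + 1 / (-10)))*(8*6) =483840 / 247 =1958.87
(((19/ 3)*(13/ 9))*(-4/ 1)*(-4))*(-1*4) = -15808/ 27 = -585.48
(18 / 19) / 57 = 6 / 361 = 0.02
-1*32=-32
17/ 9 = 1.89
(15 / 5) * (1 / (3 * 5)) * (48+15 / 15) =49 / 5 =9.80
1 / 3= 0.33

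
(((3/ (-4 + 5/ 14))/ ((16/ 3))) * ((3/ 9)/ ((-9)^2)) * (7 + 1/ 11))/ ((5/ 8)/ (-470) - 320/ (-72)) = -17108/ 16869831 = -0.00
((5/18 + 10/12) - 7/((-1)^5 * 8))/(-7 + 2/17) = -187/648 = -0.29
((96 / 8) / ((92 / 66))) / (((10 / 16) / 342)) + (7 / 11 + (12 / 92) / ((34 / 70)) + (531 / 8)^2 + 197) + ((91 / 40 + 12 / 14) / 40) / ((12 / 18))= 9314.34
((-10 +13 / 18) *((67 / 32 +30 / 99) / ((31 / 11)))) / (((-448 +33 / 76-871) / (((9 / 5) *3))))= 8030863 / 248523280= 0.03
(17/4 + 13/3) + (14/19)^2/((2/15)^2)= 169483/4332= 39.12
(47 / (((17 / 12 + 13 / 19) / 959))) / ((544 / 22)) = 28260771 / 32572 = 867.64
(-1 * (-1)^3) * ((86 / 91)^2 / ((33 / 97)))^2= 514679977744 / 74678132529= 6.89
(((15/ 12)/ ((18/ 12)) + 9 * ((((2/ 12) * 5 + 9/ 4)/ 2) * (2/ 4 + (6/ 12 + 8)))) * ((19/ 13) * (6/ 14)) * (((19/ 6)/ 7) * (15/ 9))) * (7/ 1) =415.57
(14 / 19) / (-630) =-1 / 855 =-0.00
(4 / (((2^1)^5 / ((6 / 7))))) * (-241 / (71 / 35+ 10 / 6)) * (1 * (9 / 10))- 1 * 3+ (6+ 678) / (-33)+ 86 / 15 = -12436741 / 512160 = -24.28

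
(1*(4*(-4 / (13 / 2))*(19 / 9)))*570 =-115520 / 39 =-2962.05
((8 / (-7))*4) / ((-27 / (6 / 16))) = 4 / 63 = 0.06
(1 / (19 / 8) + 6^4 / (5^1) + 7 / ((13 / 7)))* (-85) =-5529879 / 247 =-22388.17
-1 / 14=-0.07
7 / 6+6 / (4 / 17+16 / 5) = 638 / 219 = 2.91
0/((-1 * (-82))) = 0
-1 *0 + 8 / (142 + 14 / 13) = 0.06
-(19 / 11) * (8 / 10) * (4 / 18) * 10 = -304 / 99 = -3.07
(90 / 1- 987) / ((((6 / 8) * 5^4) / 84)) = -100464 / 625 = -160.74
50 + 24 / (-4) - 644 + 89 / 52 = -31111 / 52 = -598.29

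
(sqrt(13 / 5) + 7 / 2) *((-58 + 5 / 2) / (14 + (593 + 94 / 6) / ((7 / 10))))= -16317 / 74216 - 2331 *sqrt(65) / 185540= -0.32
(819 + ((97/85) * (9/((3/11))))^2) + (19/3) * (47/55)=534691693/238425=2242.60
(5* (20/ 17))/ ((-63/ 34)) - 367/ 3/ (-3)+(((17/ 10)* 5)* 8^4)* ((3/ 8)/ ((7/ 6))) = 707393/ 63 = 11228.46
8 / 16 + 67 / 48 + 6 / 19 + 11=12049 / 912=13.21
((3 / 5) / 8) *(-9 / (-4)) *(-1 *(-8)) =27 / 20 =1.35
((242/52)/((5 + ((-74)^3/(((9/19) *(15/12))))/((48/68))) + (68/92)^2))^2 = 617112369225/26783236973445400259344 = 0.00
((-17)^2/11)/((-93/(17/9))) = -4913/9207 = -0.53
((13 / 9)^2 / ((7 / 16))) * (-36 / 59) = -10816 / 3717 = -2.91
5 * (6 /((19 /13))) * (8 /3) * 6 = 6240 /19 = 328.42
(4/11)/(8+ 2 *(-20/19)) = 19/308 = 0.06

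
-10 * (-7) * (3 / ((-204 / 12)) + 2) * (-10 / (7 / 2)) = -6200 / 17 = -364.71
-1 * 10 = -10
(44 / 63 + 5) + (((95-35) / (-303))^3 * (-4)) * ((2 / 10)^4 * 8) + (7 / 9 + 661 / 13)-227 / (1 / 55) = -17477798938676 / 1406360865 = -12427.68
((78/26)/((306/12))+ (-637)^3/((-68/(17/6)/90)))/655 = 65911087523/44540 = 1479817.86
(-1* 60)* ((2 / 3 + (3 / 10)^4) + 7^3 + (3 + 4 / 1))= -10520243 / 500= -21040.49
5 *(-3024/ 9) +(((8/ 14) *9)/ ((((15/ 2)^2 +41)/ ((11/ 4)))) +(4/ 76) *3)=-86902467/ 51737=-1679.70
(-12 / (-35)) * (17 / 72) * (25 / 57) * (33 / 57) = 935 / 45486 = 0.02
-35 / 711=-0.05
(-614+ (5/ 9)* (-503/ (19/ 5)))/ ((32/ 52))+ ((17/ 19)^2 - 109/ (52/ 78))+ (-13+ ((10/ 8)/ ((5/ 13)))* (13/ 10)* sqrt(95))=-33606323/ 25992+ 169* sqrt(95)/ 40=-1251.77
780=780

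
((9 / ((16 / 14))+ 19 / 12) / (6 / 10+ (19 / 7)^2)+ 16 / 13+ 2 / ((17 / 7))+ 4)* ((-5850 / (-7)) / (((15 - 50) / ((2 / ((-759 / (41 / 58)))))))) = 15369575495 / 47720317568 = 0.32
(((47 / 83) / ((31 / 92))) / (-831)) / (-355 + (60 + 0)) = 4324 / 630758085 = 0.00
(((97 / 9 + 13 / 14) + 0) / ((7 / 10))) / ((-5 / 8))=-11800 / 441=-26.76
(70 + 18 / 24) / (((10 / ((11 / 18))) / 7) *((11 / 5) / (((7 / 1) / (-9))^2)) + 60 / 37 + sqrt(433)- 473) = -21098114788163 / 137753980097472- 45580399123 *sqrt(433) / 137753980097472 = -0.16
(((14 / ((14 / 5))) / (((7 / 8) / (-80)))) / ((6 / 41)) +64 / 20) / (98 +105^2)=-0.28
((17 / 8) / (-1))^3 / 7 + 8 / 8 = -1329 / 3584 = -0.37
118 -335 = -217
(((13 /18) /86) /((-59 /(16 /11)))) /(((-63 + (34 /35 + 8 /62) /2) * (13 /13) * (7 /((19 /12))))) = 38285 /51054907662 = 0.00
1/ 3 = 0.33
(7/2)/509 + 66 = 67195/1018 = 66.01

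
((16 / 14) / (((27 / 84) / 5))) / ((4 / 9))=40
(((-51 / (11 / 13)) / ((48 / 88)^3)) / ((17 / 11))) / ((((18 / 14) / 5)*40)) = -121121 / 5184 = -23.36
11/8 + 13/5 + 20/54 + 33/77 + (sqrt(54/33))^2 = 6.41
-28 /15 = -1.87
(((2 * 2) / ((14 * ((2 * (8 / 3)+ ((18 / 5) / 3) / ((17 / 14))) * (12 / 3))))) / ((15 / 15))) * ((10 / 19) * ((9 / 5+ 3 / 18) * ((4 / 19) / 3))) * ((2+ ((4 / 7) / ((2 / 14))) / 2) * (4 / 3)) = 40120 / 9165429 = 0.00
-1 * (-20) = 20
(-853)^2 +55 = 727664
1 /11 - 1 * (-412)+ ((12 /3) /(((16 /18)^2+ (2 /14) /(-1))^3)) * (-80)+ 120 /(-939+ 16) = -385482823729023 /501871552039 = -768.09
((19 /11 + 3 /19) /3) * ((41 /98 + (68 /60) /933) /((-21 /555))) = -4194535229 /601955739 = -6.97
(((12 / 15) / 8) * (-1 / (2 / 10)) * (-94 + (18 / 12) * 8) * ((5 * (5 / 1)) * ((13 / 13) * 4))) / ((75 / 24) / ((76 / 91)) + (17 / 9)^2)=201916800 / 359987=560.90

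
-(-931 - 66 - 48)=1045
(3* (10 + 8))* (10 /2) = 270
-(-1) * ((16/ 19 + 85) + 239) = 6172/ 19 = 324.84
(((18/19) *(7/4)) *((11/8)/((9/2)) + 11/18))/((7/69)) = 2277/152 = 14.98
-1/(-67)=1/67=0.01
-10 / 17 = -0.59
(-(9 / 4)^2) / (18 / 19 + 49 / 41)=-63099 / 26704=-2.36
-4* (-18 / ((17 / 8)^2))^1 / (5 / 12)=38.27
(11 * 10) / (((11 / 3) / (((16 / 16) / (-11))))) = -30 / 11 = -2.73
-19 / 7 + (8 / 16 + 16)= 193 / 14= 13.79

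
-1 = -1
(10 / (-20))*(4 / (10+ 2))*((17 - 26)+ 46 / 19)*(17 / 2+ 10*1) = 4625 / 228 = 20.29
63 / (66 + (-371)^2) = 63 / 137707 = 0.00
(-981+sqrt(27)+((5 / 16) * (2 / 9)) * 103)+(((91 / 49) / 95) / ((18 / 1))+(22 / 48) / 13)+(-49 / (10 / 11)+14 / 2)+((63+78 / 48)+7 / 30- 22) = -972.66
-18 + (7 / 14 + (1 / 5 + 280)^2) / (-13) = -6057.43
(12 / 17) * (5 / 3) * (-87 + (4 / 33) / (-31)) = -1780100 / 17391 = -102.36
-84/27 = -28/9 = -3.11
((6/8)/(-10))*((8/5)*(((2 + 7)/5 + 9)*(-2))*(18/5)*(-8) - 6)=-185499/2500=-74.20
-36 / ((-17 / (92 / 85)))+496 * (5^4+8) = 453687072 / 1445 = 313970.29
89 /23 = 3.87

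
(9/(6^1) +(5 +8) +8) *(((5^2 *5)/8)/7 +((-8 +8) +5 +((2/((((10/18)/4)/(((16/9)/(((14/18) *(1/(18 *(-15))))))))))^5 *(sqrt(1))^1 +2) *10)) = -3353773241393051236714796175/268912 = -12471638459395829255350.44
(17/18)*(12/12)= 17/18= 0.94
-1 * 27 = -27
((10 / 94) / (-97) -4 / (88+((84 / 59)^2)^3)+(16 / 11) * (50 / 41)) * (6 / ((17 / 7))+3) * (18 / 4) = 3026419310448067612437 / 71011985461506534236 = 42.62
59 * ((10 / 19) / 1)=590 / 19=31.05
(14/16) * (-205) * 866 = -621355/4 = -155338.75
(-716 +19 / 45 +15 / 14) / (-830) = 450139 / 522900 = 0.86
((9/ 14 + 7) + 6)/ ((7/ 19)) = 3629/ 98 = 37.03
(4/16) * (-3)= -3/4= -0.75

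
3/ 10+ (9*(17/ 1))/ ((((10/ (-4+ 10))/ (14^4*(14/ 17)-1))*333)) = 3226953/ 370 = 8721.49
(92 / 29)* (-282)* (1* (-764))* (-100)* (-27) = 53517283200 / 29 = 1845423558.62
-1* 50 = -50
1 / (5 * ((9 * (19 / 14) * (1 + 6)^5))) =2 / 2052855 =0.00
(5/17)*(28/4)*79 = 2765/17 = 162.65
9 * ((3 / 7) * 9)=243 / 7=34.71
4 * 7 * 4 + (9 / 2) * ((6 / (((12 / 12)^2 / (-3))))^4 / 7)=473176 / 7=67596.57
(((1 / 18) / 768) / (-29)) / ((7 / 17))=-17 / 2806272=-0.00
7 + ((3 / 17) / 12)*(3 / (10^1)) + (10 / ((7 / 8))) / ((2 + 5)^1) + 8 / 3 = 11.30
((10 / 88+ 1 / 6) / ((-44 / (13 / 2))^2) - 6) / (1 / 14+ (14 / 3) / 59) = -2530448935 / 63547264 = -39.82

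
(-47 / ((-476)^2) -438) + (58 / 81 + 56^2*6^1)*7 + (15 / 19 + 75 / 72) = 45777690965557 / 348700464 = 131280.84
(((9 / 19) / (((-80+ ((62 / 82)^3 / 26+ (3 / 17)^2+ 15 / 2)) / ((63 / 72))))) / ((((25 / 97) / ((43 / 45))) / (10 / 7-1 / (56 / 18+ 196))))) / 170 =-162066962410561 / 912510998512640000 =-0.00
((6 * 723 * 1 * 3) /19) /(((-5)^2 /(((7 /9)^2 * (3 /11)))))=23618 /5225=4.52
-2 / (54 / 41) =-41 / 27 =-1.52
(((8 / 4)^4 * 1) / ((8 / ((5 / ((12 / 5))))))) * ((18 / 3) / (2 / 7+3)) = 175 / 23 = 7.61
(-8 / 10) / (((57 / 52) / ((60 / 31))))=-832 / 589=-1.41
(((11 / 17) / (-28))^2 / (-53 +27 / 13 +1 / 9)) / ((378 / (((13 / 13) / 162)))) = -1573 / 9164949353280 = -0.00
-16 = -16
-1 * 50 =-50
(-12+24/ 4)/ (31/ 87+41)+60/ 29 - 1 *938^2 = -45902240953/ 52171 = -879842.08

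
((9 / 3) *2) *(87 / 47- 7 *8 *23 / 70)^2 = 1643.20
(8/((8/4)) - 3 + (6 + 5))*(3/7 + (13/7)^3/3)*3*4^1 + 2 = 127310/343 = 371.17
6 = 6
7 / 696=0.01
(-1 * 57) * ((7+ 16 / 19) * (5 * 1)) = -2235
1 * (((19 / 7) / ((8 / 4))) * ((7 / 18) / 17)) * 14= 133 / 306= 0.43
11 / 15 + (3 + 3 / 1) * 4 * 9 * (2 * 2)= 12971 / 15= 864.73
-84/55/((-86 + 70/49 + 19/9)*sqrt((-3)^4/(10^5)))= 2352*sqrt(10)/11429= 0.65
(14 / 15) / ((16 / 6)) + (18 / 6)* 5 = 15.35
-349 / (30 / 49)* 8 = -68404 / 15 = -4560.27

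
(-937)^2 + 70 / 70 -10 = 877960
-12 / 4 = -3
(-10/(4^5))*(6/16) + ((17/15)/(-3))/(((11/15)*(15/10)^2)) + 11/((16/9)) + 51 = 69286297/1216512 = 56.95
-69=-69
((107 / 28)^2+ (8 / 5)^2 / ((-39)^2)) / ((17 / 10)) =435398401 / 50679720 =8.59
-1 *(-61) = 61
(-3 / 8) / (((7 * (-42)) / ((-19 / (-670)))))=19 / 525280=0.00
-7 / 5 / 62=-7 / 310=-0.02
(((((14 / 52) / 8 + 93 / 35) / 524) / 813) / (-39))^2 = 383728921 / 14629707322045195161600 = 0.00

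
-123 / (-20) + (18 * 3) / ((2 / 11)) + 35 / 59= 358417 / 1180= 303.74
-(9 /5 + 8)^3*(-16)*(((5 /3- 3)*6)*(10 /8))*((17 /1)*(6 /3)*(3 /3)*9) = -1152019008 /25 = -46080760.32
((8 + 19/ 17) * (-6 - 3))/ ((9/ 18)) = -2790/ 17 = -164.12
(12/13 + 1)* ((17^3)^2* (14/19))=8448149150/247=34203033.00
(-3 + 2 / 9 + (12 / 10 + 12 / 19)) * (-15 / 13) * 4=3236 / 741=4.37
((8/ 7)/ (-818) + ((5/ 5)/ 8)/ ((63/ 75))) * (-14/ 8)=-0.26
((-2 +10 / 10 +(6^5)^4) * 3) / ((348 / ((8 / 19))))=7312316880125950 / 551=13270992522914.61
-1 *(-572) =572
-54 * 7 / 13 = -378 / 13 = -29.08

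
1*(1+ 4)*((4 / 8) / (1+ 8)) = 5 / 18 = 0.28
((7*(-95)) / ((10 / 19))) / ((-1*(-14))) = -361 / 4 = -90.25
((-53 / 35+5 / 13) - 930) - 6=-426394 / 455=-937.13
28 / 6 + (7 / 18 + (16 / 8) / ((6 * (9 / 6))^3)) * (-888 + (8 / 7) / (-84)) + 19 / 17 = -623028488 / 1821771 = -341.99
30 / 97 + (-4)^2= 1582 / 97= 16.31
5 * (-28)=-140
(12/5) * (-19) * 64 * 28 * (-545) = 44534784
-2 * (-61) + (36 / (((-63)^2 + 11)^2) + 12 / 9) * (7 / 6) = 8807262589 / 71281800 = 123.56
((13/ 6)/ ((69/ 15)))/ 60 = 13/ 1656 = 0.01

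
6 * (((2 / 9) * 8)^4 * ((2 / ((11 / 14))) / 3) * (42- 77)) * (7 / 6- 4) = 1091829760 / 216513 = 5042.79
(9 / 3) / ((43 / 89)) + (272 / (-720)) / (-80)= 961931 / 154800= 6.21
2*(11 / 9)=22 / 9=2.44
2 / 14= 1 / 7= 0.14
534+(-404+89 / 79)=10359 / 79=131.13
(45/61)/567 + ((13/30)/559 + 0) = 3431/1652490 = 0.00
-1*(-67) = 67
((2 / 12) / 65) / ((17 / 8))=4 / 3315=0.00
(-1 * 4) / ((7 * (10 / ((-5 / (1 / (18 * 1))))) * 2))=18 / 7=2.57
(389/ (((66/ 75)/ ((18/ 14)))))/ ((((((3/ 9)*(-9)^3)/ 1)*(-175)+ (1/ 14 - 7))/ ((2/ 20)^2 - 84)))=-29404899/ 26191132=-1.12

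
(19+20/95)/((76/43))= 15695/1444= 10.87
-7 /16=-0.44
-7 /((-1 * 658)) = 1 /94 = 0.01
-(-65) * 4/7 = 260/7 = 37.14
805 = 805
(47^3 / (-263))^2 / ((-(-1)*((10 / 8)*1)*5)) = 43116861316 / 1729225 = 24934.21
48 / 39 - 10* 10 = -1284 / 13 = -98.77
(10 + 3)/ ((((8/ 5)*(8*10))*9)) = 0.01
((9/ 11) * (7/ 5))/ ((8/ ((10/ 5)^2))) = 63/ 110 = 0.57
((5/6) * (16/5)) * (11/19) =88/57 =1.54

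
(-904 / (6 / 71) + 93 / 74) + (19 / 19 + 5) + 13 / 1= -2370311 / 222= -10677.08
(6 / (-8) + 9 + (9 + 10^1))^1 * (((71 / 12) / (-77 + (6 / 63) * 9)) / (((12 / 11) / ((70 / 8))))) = -20856605 / 1228032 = -16.98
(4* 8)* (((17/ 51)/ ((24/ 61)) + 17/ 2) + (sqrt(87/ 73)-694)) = -197180/ 9 + 32* sqrt(6351)/ 73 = -21873.95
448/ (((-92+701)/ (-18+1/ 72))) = -10360/ 783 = -13.23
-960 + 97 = -863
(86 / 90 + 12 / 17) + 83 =64766 / 765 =84.66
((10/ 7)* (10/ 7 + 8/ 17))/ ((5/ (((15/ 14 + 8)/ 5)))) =28702/ 29155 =0.98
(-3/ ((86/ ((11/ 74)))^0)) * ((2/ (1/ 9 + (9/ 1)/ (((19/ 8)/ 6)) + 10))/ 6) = -171/ 5617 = -0.03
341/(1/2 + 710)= 682/1421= 0.48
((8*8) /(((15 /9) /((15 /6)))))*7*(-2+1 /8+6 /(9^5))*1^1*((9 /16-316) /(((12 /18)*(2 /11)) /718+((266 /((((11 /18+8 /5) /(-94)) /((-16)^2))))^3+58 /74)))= -245099467233612643883 /14962311835506455874144685390683324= -0.00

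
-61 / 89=-0.69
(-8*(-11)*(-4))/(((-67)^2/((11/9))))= -3872/40401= -0.10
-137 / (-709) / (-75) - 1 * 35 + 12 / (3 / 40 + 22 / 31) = -1019763926 / 51739275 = -19.71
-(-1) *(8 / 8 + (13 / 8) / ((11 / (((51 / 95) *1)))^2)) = 1.00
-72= -72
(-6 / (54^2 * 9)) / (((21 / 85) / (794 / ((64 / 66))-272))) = -743665 / 1469664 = -0.51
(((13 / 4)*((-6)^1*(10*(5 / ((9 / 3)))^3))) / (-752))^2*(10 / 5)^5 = 66015625 / 1431432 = 46.12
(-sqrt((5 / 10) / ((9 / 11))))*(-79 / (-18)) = -79*sqrt(22) / 108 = -3.43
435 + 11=446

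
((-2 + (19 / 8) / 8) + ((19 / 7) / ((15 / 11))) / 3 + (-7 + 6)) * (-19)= 781261 / 20160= 38.75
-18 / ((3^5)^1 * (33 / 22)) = -4 / 81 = -0.05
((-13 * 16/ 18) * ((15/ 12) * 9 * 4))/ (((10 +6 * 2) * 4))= -65/ 11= -5.91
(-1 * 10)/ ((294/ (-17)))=85/ 147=0.58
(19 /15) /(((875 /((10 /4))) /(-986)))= -9367 /2625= -3.57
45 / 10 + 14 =37 / 2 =18.50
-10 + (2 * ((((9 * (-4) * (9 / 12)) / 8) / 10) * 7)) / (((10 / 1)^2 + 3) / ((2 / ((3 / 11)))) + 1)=-68279 / 6620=-10.31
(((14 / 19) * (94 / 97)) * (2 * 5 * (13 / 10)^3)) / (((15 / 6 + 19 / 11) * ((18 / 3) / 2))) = 15901886 / 12854925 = 1.24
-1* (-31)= 31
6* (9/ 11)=54/ 11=4.91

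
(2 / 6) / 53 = 1 / 159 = 0.01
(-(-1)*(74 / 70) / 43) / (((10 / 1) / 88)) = 1628 / 7525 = 0.22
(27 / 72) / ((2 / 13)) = 39 / 16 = 2.44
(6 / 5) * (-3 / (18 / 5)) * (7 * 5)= -35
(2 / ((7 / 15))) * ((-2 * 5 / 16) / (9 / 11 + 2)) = -825 / 868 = -0.95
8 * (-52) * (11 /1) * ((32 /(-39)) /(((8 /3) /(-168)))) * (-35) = 8279040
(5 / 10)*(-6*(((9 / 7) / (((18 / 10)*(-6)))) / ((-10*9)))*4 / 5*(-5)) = 1 / 63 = 0.02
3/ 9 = 1/ 3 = 0.33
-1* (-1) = 1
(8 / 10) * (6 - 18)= -48 / 5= -9.60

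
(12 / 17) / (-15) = -4 / 85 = -0.05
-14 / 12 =-7 / 6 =-1.17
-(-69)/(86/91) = 6279/86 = 73.01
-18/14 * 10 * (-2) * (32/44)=1440/77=18.70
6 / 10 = 3 / 5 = 0.60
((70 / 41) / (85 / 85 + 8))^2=4900 / 136161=0.04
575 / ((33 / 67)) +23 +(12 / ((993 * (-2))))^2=4303994456 / 3615513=1190.42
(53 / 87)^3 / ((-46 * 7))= -148877 / 212037966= -0.00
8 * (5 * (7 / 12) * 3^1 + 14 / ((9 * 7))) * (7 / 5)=4522 / 45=100.49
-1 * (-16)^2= -256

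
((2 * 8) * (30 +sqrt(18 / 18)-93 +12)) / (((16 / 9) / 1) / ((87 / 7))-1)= 626400 / 671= 933.53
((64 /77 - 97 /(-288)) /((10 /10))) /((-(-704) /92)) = 595723 /3902976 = 0.15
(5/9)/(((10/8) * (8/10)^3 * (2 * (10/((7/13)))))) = 175/7488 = 0.02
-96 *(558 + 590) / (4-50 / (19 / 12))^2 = -2486568 / 17161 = -144.90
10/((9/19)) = 190/9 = 21.11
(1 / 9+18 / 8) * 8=170 / 9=18.89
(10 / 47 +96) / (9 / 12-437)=-18088 / 82015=-0.22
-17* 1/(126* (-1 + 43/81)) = 153/532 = 0.29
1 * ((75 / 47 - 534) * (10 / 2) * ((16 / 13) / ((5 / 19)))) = -7606992 / 611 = -12450.07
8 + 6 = 14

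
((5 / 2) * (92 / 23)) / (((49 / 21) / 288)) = 8640 / 7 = 1234.29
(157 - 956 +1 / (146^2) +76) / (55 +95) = -15411467 / 3197400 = -4.82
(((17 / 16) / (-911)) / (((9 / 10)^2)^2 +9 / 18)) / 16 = -10625 / 168513136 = -0.00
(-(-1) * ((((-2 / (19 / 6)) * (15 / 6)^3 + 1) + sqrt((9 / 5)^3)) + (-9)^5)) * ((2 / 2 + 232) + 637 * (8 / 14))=-1339786803 / 38 + 16119 * sqrt(5) / 25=-35256105.72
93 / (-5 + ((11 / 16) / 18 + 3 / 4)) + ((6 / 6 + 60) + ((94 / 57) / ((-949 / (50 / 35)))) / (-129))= 2305970962831 / 59250172527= 38.92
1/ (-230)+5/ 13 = 1137/ 2990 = 0.38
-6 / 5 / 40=-3 / 100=-0.03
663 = 663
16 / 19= 0.84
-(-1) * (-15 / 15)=-1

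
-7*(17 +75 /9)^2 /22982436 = -10108 /51710481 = -0.00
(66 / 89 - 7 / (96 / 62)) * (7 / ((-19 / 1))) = 113015 / 81168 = 1.39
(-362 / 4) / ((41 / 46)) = -4163 / 41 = -101.54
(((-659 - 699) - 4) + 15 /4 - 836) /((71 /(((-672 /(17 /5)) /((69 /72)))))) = 176944320 /27761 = 6373.85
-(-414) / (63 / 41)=1886 / 7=269.43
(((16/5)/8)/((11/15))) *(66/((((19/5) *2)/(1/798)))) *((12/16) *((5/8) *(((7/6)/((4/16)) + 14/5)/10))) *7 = 21/1444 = 0.01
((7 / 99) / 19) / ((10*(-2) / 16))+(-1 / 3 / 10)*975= -611381 / 18810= -32.50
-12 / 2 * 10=-60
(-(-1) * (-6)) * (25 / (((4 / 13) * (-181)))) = 975 / 362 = 2.69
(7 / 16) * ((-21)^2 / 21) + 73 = 1315 / 16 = 82.19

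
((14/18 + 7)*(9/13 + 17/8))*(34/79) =174335/18486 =9.43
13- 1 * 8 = 5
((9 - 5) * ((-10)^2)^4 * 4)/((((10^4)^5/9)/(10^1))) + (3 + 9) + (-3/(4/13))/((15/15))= 14062500009/6250000000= 2.25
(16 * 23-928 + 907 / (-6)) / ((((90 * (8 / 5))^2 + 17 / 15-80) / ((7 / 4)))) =-149345 / 2478856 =-0.06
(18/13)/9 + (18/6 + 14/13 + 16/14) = 489/91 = 5.37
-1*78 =-78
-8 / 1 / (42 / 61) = -244 / 21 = -11.62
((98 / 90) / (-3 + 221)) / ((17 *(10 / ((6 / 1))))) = 49 / 277950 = 0.00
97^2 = 9409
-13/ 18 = -0.72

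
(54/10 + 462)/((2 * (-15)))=-779/50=-15.58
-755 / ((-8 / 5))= 3775 / 8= 471.88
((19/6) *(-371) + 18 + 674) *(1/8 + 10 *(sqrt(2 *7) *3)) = -14485 *sqrt(14) - 2897/48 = -54258.26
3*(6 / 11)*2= 36 / 11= 3.27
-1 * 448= -448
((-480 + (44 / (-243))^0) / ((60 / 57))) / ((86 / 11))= -100111 / 1720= -58.20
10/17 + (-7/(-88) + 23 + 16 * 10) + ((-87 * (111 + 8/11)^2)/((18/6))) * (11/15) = -5953057799/22440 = -265287.78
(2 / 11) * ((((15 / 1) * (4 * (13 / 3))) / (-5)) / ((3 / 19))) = -1976 / 33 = -59.88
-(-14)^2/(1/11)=-2156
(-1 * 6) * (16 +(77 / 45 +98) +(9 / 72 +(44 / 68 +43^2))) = -12028757 / 1020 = -11792.90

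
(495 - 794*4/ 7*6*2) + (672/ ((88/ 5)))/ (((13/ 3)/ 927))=3218.40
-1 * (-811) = 811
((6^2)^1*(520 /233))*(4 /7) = 74880 /1631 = 45.91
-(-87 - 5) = 92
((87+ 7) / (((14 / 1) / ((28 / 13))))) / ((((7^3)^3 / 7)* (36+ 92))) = 47 / 2398157216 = 0.00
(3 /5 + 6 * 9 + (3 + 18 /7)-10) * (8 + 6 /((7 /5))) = 151016 /245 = 616.39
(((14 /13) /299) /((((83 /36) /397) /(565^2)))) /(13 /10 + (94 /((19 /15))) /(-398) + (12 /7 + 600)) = 16905291206706000 /51474322825861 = 328.42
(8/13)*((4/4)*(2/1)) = 16/13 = 1.23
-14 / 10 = -7 / 5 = -1.40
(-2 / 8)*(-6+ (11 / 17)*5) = 47 / 68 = 0.69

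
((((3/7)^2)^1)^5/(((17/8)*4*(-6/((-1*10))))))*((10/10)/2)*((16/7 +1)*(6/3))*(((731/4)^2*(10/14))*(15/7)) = 5336250748875/775112083256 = 6.88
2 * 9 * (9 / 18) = 9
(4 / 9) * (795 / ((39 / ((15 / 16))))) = 1325 / 156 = 8.49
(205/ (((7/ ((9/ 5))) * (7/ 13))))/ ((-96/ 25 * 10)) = -7995/ 3136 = -2.55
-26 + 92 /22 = -240 /11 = -21.82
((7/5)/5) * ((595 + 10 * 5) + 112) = 5299/25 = 211.96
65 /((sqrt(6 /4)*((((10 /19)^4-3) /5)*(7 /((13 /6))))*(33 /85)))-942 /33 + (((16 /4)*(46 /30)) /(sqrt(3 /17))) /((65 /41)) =-46801529125*sqrt(6) /1584044154-314 /11 + 3772*sqrt(51) /2925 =-91.71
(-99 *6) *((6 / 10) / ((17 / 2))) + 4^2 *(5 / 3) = -3892 / 255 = -15.26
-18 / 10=-9 / 5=-1.80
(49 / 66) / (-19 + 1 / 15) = -0.04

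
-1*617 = -617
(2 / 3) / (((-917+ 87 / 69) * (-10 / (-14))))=-161 / 157965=-0.00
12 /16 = 3 /4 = 0.75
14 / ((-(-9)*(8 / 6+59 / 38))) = 76 / 141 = 0.54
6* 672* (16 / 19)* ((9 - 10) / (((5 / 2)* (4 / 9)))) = -290304 / 95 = -3055.83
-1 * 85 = -85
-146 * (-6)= 876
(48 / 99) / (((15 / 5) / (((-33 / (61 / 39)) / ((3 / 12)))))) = -13.64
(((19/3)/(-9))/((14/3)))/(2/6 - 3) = 19/336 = 0.06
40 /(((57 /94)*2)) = 1880 /57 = 32.98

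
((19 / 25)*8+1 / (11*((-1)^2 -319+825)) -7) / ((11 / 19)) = -2436674 / 1533675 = -1.59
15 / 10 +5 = 13 / 2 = 6.50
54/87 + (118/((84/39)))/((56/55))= 1237477/22736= 54.43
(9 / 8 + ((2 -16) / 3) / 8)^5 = 0.05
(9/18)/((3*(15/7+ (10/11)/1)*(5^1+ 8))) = 77/18330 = 0.00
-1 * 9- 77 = -86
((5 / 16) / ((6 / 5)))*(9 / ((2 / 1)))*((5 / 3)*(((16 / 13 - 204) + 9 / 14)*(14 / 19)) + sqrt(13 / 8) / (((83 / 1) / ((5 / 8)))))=-4598375 / 15808 + 375*sqrt(26) / 169984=-290.88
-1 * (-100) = 100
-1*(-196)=196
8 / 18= 4 / 9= 0.44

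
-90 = -90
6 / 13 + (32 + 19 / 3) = 1513 / 39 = 38.79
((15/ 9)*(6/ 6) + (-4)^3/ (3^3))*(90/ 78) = -95/ 117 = -0.81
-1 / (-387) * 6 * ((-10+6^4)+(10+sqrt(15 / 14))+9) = sqrt(210) / 903+870 / 43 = 20.25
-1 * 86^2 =-7396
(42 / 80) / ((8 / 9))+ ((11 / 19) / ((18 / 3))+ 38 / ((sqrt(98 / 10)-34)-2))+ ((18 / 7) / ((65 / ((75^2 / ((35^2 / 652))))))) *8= 495396974132857 / 523047120960-266 *sqrt(5) / 6431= 947.04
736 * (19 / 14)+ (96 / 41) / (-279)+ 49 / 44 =1174359827 / 1174404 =999.96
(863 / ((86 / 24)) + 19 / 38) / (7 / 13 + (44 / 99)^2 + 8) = 27.63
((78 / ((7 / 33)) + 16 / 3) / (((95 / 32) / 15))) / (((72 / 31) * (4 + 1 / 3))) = 971416 / 5187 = 187.28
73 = 73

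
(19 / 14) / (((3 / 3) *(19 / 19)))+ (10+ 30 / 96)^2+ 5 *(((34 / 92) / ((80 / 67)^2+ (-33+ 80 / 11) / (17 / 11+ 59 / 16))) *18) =3649832776987 / 37176296192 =98.18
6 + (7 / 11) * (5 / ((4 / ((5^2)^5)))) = 341797139 / 44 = 7768116.80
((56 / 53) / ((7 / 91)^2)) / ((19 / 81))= 766584 / 1007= 761.26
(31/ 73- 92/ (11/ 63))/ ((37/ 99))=-1408.70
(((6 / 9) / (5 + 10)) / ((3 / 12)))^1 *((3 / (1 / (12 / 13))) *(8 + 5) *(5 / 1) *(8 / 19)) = 256 / 19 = 13.47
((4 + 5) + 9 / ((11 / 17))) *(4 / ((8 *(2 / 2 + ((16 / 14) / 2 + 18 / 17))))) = 14994 / 3443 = 4.35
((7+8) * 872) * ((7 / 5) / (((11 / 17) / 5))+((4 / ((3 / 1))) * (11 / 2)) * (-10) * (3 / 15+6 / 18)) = -12212360 / 33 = -370071.52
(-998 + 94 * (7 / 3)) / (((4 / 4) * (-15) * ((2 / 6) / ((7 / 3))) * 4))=4088 / 45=90.84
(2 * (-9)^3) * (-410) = 597780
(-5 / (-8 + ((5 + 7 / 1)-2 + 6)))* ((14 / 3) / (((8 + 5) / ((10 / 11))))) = -175 / 858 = -0.20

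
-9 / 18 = -1 / 2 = -0.50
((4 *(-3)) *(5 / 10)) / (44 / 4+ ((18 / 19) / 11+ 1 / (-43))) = -26961 / 49711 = -0.54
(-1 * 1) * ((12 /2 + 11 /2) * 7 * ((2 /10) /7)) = -23 /10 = -2.30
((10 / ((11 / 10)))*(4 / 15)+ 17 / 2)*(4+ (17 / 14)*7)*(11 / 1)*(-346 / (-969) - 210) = -915417650 / 2907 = -314901.15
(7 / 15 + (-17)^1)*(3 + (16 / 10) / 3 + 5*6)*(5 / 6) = -62372 / 135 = -462.01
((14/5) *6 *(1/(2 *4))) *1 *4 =42/5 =8.40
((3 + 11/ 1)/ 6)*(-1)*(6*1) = -14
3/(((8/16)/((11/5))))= 66/5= 13.20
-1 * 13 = -13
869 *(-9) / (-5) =7821 / 5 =1564.20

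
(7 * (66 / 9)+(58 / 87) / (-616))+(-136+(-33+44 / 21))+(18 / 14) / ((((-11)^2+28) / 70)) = -15828401 / 137676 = -114.97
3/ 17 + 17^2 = 289.18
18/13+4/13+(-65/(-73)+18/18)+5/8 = 31945/7592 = 4.21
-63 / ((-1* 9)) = 7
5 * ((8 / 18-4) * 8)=-1280 / 9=-142.22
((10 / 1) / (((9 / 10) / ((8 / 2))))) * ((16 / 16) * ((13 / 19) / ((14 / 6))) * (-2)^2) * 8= 166400 / 399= 417.04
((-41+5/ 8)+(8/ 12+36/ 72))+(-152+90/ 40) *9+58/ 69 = -765137/ 552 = -1386.12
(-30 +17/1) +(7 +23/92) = -23/4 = -5.75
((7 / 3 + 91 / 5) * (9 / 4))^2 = 53361 / 25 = 2134.44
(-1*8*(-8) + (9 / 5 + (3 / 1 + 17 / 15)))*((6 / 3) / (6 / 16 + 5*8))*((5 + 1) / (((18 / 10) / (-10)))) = -115.47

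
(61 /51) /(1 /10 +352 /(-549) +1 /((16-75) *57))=-125137230 /56649457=-2.21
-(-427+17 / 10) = 4253 / 10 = 425.30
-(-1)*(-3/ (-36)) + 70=841/ 12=70.08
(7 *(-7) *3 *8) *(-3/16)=441/2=220.50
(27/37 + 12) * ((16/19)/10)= 3768/3515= 1.07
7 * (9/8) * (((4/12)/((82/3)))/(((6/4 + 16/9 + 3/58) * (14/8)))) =2349/142516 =0.02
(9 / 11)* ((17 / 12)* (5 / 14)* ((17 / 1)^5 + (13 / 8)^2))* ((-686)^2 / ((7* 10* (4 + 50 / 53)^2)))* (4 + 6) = 156282182747958015 / 96650752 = 1616978445.73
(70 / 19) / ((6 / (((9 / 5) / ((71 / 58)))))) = 1218 / 1349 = 0.90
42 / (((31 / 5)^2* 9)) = 350 / 2883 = 0.12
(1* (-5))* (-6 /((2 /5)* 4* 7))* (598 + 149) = 56025 /28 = 2000.89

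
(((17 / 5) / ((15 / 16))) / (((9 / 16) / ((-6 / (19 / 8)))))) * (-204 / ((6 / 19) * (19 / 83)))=196501504 / 4275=45965.26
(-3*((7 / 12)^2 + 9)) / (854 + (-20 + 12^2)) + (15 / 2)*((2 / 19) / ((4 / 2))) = 326525 / 891936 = 0.37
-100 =-100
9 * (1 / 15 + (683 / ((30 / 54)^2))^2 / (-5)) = -8814626.27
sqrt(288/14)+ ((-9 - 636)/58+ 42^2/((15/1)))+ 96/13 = 12*sqrt(7)/7+ 429267/3770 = 118.40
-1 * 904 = -904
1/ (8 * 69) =1/ 552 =0.00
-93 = -93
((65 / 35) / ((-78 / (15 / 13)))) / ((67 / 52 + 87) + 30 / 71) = -0.00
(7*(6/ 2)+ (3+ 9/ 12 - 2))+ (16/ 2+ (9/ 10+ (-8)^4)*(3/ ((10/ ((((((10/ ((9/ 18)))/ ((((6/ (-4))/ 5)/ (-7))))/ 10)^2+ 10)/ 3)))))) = 161341457/ 180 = 896341.43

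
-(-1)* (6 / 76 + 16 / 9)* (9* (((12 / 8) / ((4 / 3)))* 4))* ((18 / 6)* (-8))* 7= -240030 / 19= -12633.16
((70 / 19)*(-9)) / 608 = -315 / 5776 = -0.05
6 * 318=1908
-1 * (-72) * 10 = 720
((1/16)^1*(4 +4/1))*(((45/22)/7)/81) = 5/2772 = 0.00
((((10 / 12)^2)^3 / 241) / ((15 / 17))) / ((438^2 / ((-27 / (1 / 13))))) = -690625 / 239679150336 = -0.00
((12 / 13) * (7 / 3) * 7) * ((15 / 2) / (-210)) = -7 / 13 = -0.54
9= 9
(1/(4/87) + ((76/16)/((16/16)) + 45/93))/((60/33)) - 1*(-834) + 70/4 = 1074263/1240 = 866.34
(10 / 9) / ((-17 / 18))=-20 / 17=-1.18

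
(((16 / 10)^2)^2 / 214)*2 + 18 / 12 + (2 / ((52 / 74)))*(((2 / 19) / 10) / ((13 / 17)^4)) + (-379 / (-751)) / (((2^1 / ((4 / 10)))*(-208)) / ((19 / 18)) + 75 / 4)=17159376000786975649 / 10410113124494411250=1.65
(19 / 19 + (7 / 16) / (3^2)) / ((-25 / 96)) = -302 / 75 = -4.03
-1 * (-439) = 439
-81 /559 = -0.14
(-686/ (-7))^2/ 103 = 9604/ 103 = 93.24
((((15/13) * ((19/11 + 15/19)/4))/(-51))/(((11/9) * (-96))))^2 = 15563025/1057358930907136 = 0.00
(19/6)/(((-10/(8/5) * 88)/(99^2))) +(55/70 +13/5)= -37131/700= -53.04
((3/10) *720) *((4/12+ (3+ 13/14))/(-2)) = -3222/7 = -460.29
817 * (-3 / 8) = -306.38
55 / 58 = 0.95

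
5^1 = 5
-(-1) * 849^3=611960049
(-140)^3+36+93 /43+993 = -117947660 /43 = -2742968.84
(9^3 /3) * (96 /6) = 3888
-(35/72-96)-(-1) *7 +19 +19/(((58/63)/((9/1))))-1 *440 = -277171/2088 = -132.74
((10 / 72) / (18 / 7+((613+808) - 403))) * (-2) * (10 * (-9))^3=354375 / 1786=198.42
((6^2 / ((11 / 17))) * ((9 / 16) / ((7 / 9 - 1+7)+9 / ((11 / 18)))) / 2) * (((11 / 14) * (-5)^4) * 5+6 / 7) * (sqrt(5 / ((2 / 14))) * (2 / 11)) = 1922.42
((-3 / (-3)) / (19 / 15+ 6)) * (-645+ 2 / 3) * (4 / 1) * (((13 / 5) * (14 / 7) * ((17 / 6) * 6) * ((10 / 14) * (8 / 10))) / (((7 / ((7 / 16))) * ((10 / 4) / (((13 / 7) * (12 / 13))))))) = -20505264 / 26705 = -767.84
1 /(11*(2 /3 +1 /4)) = 12 /121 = 0.10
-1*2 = -2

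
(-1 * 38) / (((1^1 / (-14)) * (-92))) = -5.78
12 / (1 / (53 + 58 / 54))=5840 / 9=648.89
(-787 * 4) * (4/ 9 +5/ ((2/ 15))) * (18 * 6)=-12900504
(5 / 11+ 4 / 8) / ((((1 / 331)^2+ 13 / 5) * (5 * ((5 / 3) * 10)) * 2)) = 2300781 / 1044485200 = 0.00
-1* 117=-117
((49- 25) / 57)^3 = 512 / 6859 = 0.07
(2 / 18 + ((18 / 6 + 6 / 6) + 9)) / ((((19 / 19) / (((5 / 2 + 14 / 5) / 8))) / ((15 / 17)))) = 7.66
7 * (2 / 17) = 14 / 17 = 0.82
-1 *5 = -5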